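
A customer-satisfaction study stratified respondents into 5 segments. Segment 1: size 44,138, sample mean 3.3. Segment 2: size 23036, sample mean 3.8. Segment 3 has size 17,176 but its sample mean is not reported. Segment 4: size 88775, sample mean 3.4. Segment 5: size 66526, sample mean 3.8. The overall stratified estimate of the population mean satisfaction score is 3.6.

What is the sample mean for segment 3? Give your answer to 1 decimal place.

4.4

Σ Nₕx̄ₕ = N·μ, so 17176·x̄_3 = 239651·3.6 − (44138·3.3 + 23036·3.8 + 88775·3.4 + 66526·3.8).
= 862743.6 − 787826 = 74917.6.
x̄_3 = 74917.6 / 17176 = 4.362... → 4.4.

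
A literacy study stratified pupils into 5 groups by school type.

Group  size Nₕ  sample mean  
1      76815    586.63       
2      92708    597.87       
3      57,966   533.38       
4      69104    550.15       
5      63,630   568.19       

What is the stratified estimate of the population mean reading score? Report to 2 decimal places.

570.70

N = 360223; weights Wₕ = Nₕ/N = (0.2132, 0.2574, 0.1609, 0.1918, 0.1766).
x̄_st = Σ Wₕ·x̄ₕ = 0.2132·586.63 + 0.2574·597.87 + 0.1609·533.38 + 0.1918·550.15 + 0.1766·568.19 ≈ 570.6985...
→ 570.70.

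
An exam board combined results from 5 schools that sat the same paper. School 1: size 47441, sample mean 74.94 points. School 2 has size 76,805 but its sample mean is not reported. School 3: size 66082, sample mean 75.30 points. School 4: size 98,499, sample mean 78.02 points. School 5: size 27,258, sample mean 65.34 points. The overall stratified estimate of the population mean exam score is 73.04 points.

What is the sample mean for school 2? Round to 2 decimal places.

N = 47441 + 76805 + 66082 + 98499 + 27258 = 316085.
Overall total = μ·N = 73.04·316085 = 23086848.4.
Subtract the known strata: 47441·74.94 + 66082·75.30 + 98499·78.02 + 27258·65.34 = 17997132.84.
Remaining total for school 2: 23086848.4 − 17997132.84 = 5089715.56.
Divide by its size: 5089715.56 / 76805 = 66.2680... → 66.27.

66.27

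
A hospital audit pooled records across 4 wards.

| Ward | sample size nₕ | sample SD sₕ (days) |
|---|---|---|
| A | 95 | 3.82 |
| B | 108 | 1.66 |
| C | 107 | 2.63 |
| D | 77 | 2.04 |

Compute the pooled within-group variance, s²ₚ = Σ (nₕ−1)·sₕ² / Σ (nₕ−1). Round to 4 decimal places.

7.0914

Degrees of freedom: 94 + 107 + 106 + 76 = 383.
Σ(nₕ−1)sₕ² = 94·14.5924 + 107·2.7556 + 106·6.9169 + 76·4.1616 = 2716.0078.
s²ₚ = 2716.0078 / 383 = 7.091404... → 7.0914.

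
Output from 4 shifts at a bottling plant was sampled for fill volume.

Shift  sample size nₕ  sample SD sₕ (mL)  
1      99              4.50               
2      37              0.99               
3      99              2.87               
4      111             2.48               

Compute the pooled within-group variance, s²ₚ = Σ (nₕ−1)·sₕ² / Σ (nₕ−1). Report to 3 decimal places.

1: (99−1)·4.50² = 98·20.25 = 1984.5
2: (37−1)·0.99² = 36·0.9801 = 35.2836
3: (99−1)·2.87² = 98·8.2369 = 807.2162
4: (111−1)·2.48² = 110·6.1504 = 676.544
Numerator = 3503.5438; denominator = Σ(nₕ−1) = 342.
s²ₚ = 3503.5438/342 = 10.24428... → 10.244.

10.244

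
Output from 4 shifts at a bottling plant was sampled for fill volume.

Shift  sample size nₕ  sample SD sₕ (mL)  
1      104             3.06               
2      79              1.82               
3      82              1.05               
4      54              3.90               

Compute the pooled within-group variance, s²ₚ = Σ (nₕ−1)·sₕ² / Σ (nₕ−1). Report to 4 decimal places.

6.7246

1: (104−1)·3.06² = 103·9.3636 = 964.4508
2: (79−1)·1.82² = 78·3.3124 = 258.3672
3: (82−1)·1.05² = 81·1.1025 = 89.3025
4: (54−1)·3.90² = 53·15.21 = 806.13
Numerator = 2118.2505; denominator = Σ(nₕ−1) = 315.
s²ₚ = 2118.2505/315 = 6.724605... → 6.7246.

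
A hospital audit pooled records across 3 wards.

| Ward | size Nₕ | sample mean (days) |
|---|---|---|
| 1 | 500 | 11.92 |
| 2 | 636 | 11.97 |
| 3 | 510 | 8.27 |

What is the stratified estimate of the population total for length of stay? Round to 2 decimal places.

1: 500·11.92 = 5960
2: 636·11.97 = 7612.92
3: 510·8.27 = 4217.7
τ̂ = Σ Nₕx̄ₕ = 17790.62.

17790.62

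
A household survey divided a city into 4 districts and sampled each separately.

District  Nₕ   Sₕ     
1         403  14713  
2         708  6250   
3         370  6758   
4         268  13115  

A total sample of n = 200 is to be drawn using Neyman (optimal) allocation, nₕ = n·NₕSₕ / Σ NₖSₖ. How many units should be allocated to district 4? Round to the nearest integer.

1: NₕSₕ = 403·14713 = 5929339
2: NₕSₕ = 708·6250 = 4425000
3: NₕSₕ = 370·6758 = 2500460
4: NₕSₕ = 268·13115 = 3514820
Σ NₕSₕ = 16369619.
n_4 = 200·3514820/16369619 = 42.943... → 43.

43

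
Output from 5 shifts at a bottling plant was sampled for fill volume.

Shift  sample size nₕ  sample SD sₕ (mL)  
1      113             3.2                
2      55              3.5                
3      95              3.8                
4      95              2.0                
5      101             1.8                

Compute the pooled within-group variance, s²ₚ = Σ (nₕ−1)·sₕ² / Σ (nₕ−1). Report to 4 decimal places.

1: (113−1)·3.2² = 112·10.24 = 1146.88
2: (55−1)·3.5² = 54·12.25 = 661.5
3: (95−1)·3.8² = 94·14.44 = 1357.36
4: (95−1)·2.0² = 94·4 = 376
5: (101−1)·1.8² = 100·3.24 = 324
Numerator = 3865.74; denominator = Σ(nₕ−1) = 454.
s²ₚ = 3865.74/454 = 8.514846... → 8.5148.

8.5148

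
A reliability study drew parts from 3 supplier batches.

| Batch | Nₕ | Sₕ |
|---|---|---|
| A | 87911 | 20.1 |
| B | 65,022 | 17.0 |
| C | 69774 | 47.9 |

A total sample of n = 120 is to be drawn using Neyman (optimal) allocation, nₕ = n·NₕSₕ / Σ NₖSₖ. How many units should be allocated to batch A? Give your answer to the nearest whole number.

34

Σ NₕSₕ = 87911·20.1 + 65022·17.0 + 69774·47.9 = 6214559.7.
Share for A: 1767011.1/6214559.7 = 0.28433.
n_A = 120 × 0.28433 = 34.120... → 34.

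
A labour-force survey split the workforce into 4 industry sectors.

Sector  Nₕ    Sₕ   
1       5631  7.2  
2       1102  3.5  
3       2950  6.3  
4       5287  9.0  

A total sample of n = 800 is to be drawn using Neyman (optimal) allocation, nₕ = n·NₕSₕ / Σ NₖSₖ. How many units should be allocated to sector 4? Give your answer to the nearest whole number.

Σ NₕSₕ = 5631·7.2 + 1102·3.5 + 2950·6.3 + 5287·9.0 = 110568.2.
Share for 4: 47583/110568.2 = 0.43035.
n_4 = 800 × 0.43035 = 344.280... → 344.

344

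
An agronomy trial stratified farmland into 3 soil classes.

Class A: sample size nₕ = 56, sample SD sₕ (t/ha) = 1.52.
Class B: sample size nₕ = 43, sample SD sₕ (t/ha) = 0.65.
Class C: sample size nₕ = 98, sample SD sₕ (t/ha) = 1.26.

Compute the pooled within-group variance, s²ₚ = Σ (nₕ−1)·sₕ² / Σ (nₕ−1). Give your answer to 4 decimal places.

Degrees of freedom: 55 + 42 + 97 = 194.
Σ(nₕ−1)sₕ² = 55·2.3104 + 42·0.4225 + 97·1.5876 = 298.8142.
s²ₚ = 298.8142 / 194 = 1.540279... → 1.5403.

1.5403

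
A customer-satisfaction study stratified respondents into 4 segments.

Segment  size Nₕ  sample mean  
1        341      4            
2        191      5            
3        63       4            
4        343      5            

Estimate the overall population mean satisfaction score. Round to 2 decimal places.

4.57

N = 341 + 191 + 63 + 343 = 938.
Overall mean = Σ (Nₕ/N)·x̄ₕ — weight by population share, not a simple average.
Σ Nₕx̄ₕ = 341·4 + 191·5 + 63·4 + 343·5 = 1364 + 955 + 252 + 1715 = 4286.
Divide by N: 4286 / 938 = 4.5693... → 4.57.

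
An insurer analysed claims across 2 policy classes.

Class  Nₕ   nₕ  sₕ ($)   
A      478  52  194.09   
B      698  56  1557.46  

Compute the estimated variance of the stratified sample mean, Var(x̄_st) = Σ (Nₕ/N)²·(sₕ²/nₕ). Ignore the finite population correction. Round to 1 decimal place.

15379.2

N = 1176; Wₕ = Nₕ/N.
class A: (478/1176)²·194.09²/52 = 119.6862
class B: (698/1176)²·1557.46²/56 = 15259.5588
Sum = 15379.2450 → 15379.2.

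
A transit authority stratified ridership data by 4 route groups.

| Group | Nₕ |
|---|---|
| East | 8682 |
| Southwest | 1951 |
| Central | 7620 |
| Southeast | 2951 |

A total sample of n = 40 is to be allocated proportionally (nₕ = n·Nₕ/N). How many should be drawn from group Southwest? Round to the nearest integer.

4

N = 8682 + 1951 + 7620 + 2951 = 21204.
n_Southwest = 40·1951/21204 = 3.680... → 4.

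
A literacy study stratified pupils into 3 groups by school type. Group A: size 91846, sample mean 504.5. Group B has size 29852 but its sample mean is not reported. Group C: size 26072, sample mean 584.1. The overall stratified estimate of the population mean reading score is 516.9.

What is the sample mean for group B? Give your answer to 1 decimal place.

496.4

N = 91846 + 29852 + 26072 = 147770.
Overall total = μ·N = 516.9·147770 = 76382313.
Subtract the known strata: 91846·504.5 + 26072·584.1 = 61564962.2.
Remaining total for group B: 76382313 − 61564962.2 = 14817350.8.
Divide by its size: 14817350.8 / 29852 = 496.360... → 496.4.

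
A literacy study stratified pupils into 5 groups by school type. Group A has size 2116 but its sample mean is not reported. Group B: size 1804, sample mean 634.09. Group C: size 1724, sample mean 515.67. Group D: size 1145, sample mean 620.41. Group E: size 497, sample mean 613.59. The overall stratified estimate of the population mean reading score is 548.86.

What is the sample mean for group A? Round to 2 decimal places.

449.32

Σ Nₕx̄ₕ = N·μ, so 2116·x̄_A = 7286·548.86 − (1804·634.09 + 1724·515.67 + 1145·620.41 + 497·613.59).
= 3998993.96 − 3048237.12 = 950756.84.
x̄_A = 950756.84 / 2116 = 449.3180... → 449.32.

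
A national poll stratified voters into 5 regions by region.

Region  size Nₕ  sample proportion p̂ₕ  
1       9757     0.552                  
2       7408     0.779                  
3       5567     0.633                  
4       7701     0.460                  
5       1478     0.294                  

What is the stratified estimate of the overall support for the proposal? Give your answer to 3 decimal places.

N = 9757 + 7408 + 5567 + 7701 + 1478 = 31911.
Overall proportion = Σ (Nₕ/N)·p̂ₕ.
Σ Nₕp̂ₕ = 5385.864 + 5770.832 + 3523.911 + 3542.46 + 434.532 = 18657.599.
18657.599 / 31911 = 0.58468... → 0.585.

0.585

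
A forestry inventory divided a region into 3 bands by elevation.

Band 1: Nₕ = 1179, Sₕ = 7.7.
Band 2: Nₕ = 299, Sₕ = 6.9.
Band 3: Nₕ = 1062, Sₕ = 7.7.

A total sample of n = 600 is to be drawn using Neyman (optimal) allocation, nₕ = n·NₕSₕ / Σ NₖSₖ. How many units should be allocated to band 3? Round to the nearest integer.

1: NₕSₕ = 1179·7.7 = 9078.3
2: NₕSₕ = 299·6.9 = 2063.1
3: NₕSₕ = 1062·7.7 = 8177.4
Σ NₕSₕ = 19318.8.
n_3 = 600·8177.4/19318.8 = 253.972... → 254.

254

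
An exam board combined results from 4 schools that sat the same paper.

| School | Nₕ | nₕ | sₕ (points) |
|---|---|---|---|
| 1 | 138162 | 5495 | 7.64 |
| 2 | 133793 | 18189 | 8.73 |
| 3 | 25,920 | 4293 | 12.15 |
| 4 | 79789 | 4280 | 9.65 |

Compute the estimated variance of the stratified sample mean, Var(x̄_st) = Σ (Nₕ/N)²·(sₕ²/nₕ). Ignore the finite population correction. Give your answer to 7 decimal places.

0.0030806

N = 377664. Term for each stratum: Wₕ²sₕ²/nₕ.
Var(x̄_st) = 0.0014216250 + 0.0005258662 + 0.0001619759 + 0.0009711487 = 0.0030806159 → 0.0030806.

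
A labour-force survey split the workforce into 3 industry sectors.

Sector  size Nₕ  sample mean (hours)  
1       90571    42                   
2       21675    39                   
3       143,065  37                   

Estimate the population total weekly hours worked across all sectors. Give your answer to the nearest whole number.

9942712

1: 90571·42 = 3803982
2: 21675·39 = 845325
3: 143065·37 = 5293405
τ̂ = Σ Nₕx̄ₕ = 9942712.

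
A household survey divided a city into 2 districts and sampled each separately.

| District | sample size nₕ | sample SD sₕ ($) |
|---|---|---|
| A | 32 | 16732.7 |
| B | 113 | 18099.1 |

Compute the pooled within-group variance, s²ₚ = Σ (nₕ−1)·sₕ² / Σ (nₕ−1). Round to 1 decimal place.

Degrees of freedom: 31 + 112 = 143.
Σ(nₕ−1)sₕ² = 31·279983249.29 + 112·327577420.81 = 45368151858.71.
s²ₚ = 45368151858.71 / 143 = 317259803.208... → 317259803.2.

317259803.2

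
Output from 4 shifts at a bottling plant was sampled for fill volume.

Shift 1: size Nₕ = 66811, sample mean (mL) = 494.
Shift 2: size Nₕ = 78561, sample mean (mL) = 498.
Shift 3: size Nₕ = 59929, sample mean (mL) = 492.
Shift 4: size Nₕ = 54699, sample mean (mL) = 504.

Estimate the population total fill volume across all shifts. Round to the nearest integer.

129181376

Estimate total by summing Nₕ·x̄ₕ over strata.
66811·494 + 78561·498 + 59929·492 + 54699·504 = 33004634 + 39123378 + 29485068 + 27568296 = 129181376.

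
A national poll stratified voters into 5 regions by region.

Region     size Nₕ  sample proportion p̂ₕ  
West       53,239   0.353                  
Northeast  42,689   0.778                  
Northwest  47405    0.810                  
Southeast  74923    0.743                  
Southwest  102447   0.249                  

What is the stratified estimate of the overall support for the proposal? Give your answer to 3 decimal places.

0.535

N = 53239 + 42689 + 47405 + 74923 + 102447 = 320703.
Overall proportion = Σ (Nₕ/N)·p̂ₕ.
Σ Nₕp̂ₕ = 18793.367 + 33212.042 + 38398.05 + 55667.789 + 25509.303 = 171580.551.
171580.551 / 320703 = 0.53501... → 0.535.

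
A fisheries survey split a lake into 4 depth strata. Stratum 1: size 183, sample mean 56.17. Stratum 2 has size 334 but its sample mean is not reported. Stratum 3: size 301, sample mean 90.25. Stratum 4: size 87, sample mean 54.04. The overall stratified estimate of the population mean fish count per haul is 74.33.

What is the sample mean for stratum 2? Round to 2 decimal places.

Σ Nₕx̄ₕ = N·μ, so 334·x̄_2 = 905·74.33 − (183·56.17 + 301·90.25 + 87·54.04).
= 67268.65 − 42145.84 = 25122.81.
x̄_2 = 25122.81 / 334 = 75.2180... → 75.22.

75.22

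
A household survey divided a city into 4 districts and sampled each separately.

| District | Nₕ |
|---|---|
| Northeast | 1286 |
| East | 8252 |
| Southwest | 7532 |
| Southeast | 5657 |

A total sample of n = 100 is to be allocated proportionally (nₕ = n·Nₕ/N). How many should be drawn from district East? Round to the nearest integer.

N = 1286 + 8252 + 7532 + 5657 = 22727.
n_East = 100·8252/22727 = 36.309... → 36.

36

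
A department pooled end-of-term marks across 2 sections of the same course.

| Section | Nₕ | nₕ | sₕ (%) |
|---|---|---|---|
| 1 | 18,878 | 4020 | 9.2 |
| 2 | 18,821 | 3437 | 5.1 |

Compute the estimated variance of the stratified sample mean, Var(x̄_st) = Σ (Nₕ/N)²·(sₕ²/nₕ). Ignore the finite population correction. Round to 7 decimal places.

N = 37699; Wₕ = Nₕ/N.
section 1: (18878/37699)²·9.2²/4020 = 0.0052796108
section 2: (18821/37699)²·5.1²/3437 = 0.0018861948
Sum = 0.0071658056 → 0.0071658.

0.0071658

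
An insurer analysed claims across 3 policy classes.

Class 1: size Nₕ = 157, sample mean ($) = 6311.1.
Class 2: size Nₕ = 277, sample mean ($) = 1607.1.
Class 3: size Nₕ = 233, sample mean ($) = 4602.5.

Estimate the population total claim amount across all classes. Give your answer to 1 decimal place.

Estimate total by summing Nₕ·x̄ₕ over strata.
157·6311.1 + 277·1607.1 + 233·4602.5 = 990842.7 + 445166.7 + 1072382.5 = 2508391.9.

2508391.9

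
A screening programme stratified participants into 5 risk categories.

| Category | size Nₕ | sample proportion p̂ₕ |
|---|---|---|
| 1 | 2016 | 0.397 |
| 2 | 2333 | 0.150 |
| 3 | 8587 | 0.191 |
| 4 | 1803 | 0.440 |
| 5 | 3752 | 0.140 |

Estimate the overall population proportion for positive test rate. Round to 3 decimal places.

Wₕ = Nₕ/N with N = 18491: 0.1090, 0.1262, 0.4644, 0.0975, 0.2029.
p̂_st = 0.1090·0.397 + 0.1262·0.150 + 0.4644·0.191 + 0.0975·0.440 + 0.2029·0.140 ≈ 0.22222... → 0.222.

0.222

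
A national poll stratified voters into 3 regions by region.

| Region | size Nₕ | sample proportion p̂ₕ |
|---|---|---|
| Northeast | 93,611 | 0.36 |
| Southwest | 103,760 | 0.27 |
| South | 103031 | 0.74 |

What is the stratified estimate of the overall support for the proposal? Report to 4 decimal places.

0.4592

Wₕ = Nₕ/N with N = 300402: 0.3116, 0.3454, 0.3430.
p̂_st = 0.3116·0.36 + 0.3454·0.27 + 0.3430·0.74 ≈ 0.459245... → 0.4592.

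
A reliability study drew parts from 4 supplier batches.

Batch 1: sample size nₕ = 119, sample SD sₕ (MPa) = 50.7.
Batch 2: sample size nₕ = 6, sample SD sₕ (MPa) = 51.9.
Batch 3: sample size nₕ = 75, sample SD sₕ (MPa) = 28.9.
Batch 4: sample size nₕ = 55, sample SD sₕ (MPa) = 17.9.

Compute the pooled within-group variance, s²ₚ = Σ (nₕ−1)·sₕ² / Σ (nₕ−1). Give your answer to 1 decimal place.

Degrees of freedom: 118 + 5 + 74 + 54 = 251.
Σ(nₕ−1)sₕ² = 118·2570.49 + 5·2693.61 + 74·835.21 + 54·320.41 = 395893.55.
s²ₚ = 395893.55 / 251 = 1577.265... → 1577.3.

1577.3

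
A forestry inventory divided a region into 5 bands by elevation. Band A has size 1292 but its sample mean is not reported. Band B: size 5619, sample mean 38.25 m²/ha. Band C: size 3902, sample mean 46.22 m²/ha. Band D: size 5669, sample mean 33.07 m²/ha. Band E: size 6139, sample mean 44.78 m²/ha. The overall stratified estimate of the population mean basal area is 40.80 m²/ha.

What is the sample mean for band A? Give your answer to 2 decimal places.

Σ Nₕx̄ₕ = N·μ, so 1292·x̄_A = 22621·40.80 − (5619·38.25 + 3902·46.22 + 5669·33.07 + 6139·44.78).
= 922936.8 − 857655.44 = 65281.36.
x̄_A = 65281.36 / 1292 = 50.5274... → 50.53.

50.53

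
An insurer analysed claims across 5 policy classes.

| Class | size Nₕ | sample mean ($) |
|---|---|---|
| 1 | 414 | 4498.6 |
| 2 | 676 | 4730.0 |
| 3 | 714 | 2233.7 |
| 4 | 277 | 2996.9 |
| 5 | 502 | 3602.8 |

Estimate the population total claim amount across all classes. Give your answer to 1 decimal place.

9293509.1

1: 414·4498.6 = 1862420.4
2: 676·4730.0 = 3197480
3: 714·2233.7 = 1594861.8
4: 277·2996.9 = 830141.3
5: 502·3602.8 = 1808605.6
τ̂ = Σ Nₕx̄ₕ = 9293509.1.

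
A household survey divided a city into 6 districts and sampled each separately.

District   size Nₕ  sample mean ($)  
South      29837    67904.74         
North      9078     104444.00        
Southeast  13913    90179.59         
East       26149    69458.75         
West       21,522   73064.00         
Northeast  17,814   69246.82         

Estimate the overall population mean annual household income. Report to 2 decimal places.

x̄_st = (Σ Nₕx̄ₕ) / (Σ Nₕ) = (29837·67904.74 + 9078·104444.00 + 13913·90179.59 + 26149·69458.75 + 21522·73064.00 + 17814·69246.82) / 118313
= 8851208108.28 / 118313 = 74811.7967... → 74811.80.

74811.80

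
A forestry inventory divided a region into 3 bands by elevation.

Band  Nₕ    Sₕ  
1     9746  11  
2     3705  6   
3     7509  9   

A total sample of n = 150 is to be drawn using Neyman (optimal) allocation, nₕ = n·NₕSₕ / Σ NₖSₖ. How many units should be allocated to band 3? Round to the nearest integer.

Σ NₕSₕ = 9746·11 + 3705·6 + 7509·9 = 197017.
Share for 3: 67581/197017 = 0.34302.
n_3 = 150 × 0.34302 = 51.453... → 51.

51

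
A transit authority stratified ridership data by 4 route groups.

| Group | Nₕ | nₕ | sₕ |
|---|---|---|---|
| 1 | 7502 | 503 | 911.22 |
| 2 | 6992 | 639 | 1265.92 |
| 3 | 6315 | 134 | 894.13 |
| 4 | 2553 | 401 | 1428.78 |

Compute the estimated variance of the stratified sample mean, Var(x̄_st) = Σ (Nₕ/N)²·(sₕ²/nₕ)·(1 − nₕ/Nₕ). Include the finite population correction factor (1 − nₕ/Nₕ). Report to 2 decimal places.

N = 23362; Wₕ = Nₕ/N.
group 1: (7502/23362)²·911.22²/503·(1 − 503/7502) = 158.80769
group 2: (6992/23362)²·1265.92²/639·(1 − 639/6992) = 204.11358
group 3: (6315/23362)²·894.13²/134·(1 − 134/6315) = 426.68620
group 4: (2553/23362)²·1428.78²/401·(1 − 401/2553) = 51.24593
Sum = 840.85339 → 840.85.

840.85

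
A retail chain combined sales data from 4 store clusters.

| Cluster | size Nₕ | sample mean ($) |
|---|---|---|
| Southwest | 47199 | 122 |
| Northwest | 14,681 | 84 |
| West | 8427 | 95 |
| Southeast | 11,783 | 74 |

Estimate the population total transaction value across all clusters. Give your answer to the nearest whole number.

8663989

Southwest: 47199·122 = 5758278
Northwest: 14681·84 = 1233204
West: 8427·95 = 800565
Southeast: 11783·74 = 871942
τ̂ = Σ Nₕx̄ₕ = 8663989.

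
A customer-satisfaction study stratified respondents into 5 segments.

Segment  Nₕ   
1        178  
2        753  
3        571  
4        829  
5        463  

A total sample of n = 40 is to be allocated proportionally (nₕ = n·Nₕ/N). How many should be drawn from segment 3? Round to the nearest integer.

Share of segment 3 = 571/2794 = 0.20437.
Allocate 40 × 0.20437 = 8.175... → 8.

8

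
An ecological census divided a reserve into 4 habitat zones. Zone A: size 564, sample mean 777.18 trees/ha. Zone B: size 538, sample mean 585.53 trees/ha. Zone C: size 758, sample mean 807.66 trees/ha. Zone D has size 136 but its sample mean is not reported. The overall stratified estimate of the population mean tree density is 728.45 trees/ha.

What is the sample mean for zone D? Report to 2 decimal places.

650.26

N = 564 + 538 + 758 + 136 = 1996.
Overall total = μ·N = 728.45·1996 = 1453986.2.
Subtract the known strata: 564·777.18 + 538·585.53 + 758·807.66 = 1365550.94.
Remaining total for zone D: 1453986.2 − 1365550.94 = 88435.26.
Divide by its size: 88435.26 / 136 = 650.2593... → 650.26.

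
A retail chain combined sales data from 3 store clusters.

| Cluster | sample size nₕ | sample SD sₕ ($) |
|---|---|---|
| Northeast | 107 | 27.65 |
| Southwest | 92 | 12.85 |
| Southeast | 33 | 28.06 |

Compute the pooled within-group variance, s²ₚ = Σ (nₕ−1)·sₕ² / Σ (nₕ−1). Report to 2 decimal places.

529.52

Degrees of freedom: 106 + 91 + 32 = 229.
Σ(nₕ−1)sₕ² = 106·764.5225 + 91·165.1225 + 32·787.3636 = 121261.1677.
s²ₚ = 121261.1677 / 229 = 529.5247... → 529.52.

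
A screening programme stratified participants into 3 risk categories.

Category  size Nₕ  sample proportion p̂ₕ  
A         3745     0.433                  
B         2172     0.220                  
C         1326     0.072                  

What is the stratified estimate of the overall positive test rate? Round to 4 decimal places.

N = 3745 + 2172 + 1326 = 7243.
Overall proportion = Σ (Nₕ/N)·p̂ₕ.
Σ Nₕp̂ₕ = 1621.585 + 477.84 + 95.472 = 2194.897.
2194.897 / 7243 = 0.303037... → 0.3030.

0.3030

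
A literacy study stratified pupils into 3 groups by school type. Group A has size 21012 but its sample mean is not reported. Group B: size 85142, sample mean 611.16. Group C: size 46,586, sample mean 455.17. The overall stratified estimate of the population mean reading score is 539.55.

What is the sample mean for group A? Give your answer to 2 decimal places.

Σ Nₕx̄ₕ = N·μ, so 21012·x̄_A = 152740·539.55 − (85142·611.16 + 46586·455.17).
= 82410867 − 73239934.34 = 9170932.66.
x̄_A = 9170932.66 / 21012 = 436.4617... → 436.46.

436.46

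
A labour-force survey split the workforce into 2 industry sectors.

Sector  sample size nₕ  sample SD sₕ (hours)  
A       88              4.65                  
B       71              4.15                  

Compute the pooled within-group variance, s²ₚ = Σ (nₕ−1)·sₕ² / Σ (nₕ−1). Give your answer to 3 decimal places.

A: (88−1)·4.65² = 87·21.6225 = 1881.1575
B: (71−1)·4.15² = 70·17.2225 = 1205.575
Numerator = 3086.7325; denominator = Σ(nₕ−1) = 157.
s²ₚ = 3086.7325/157 = 19.66072... → 19.661.

19.661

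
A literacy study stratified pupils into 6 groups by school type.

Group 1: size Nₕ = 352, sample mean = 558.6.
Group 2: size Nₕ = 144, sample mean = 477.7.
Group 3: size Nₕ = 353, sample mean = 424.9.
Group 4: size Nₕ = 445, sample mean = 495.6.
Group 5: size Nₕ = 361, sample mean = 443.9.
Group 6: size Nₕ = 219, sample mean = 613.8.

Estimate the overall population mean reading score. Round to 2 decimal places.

496.59

N = 352 + 144 + 353 + 445 + 361 + 219 = 1874.
Overall mean = Σ (Nₕ/N)·x̄ₕ — weight by population share, not a simple average.
Σ Nₕx̄ₕ = 352·558.6 + 144·477.7 + 353·424.9 + 445·495.6 + 361·443.9 + 219·613.8 = 196627.2 + 68788.8 + 149989.7 + 220542 + 160247.9 + 134422.2 = 930617.8.
Divide by N: 930617.8 / 1874 = 496.5943... → 496.59.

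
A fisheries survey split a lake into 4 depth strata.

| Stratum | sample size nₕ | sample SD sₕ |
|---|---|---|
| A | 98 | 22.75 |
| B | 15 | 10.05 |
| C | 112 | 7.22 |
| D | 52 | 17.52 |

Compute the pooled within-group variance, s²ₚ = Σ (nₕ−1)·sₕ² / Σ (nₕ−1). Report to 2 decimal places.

A: (98−1)·22.75² = 97·517.5625 = 50203.5625
B: (15−1)·10.05² = 14·101.0025 = 1414.035
C: (112−1)·7.22² = 111·52.1284 = 5786.2524
D: (52−1)·17.52² = 51·306.9504 = 15654.4704
Numerator = 73058.3203; denominator = Σ(nₕ−1) = 273.
s²ₚ = 73058.3203/273 = 267.6129... → 267.61.

267.61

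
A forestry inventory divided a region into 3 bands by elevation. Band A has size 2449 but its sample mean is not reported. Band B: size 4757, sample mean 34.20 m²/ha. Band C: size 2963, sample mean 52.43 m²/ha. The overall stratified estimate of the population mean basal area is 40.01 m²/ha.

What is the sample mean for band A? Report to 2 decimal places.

36.27

Σ Nₕx̄ₕ = N·μ, so 2449·x̄_A = 10169·40.01 − (4757·34.20 + 2963·52.43).
= 406861.69 − 318039.49 = 88822.2.
x̄_A = 88822.2 / 2449 = 36.2688... → 36.27.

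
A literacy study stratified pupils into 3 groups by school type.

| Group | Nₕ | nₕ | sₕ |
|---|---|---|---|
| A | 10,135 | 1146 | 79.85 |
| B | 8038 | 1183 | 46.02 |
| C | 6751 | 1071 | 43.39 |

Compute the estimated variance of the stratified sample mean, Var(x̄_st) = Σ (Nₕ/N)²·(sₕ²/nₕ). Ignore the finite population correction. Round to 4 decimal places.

N = 24924; Wₕ = Nₕ/N.
group A: (10135/24924)²·79.85²/1146 = 0.9199776
group B: (8038/24924)²·46.02²/1183 = 0.1861954
group C: (6751/24924)²·43.39²/1071 = 0.1289706
Sum = 1.2351436 → 1.2351.

1.2351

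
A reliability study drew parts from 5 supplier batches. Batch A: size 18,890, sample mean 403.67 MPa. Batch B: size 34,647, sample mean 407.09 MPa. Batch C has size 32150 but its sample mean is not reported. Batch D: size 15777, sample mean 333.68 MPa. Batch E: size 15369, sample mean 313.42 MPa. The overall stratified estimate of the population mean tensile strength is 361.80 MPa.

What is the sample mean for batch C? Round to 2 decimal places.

325.32

N = 18890 + 34647 + 32150 + 15777 + 15369 = 116833.
Overall total = μ·N = 361.80·116833 = 42270179.4.
Subtract the known strata: 18890·403.67 + 34647·407.09 + 15777·333.68 + 15369·313.42 = 31811194.87.
Remaining total for batch C: 42270179.4 − 31811194.87 = 10458984.53.
Divide by its size: 10458984.53 / 32150 = 325.3183... → 325.32.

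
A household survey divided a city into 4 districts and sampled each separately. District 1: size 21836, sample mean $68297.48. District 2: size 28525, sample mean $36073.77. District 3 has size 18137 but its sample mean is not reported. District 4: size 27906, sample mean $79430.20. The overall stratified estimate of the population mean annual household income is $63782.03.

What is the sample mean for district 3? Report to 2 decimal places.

77847.25

Σ Nₕx̄ₕ = N·μ, so 18137·x̄_3 = 96404·63782.03 − (21836·68297.48 + 28525·36073.77 + 27906·79430.20).
= 6148842820.12 − 4736927223.73 = 1411915596.39.
x̄_3 = 1411915596.39 / 18137 = 77847.2513... → 77847.25.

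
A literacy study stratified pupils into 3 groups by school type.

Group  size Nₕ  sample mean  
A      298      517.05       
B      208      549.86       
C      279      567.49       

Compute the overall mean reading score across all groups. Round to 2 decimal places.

543.67

N = 785; weights Wₕ = Nₕ/N = (0.3796, 0.2650, 0.3554).
x̄_st = Σ Wₕ·x̄ₕ = 0.3796·517.05 + 0.2650·549.86 + 0.3554·567.49 ≈ 543.6707...
→ 543.67.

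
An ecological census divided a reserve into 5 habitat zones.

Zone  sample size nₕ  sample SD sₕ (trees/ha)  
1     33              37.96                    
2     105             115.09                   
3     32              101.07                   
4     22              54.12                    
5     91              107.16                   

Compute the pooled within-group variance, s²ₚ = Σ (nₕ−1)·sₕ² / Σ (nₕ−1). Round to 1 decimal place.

1: (33−1)·37.96² = 32·1440.9616 = 46110.7712
2: (105−1)·115.09² = 104·13245.7081 = 1377553.6424
3: (32−1)·101.07² = 31·10215.1449 = 316669.4919
4: (22−1)·54.12² = 21·2928.9744 = 61508.4624
5: (91−1)·107.16² = 90·11483.2656 = 1033493.904
Numerator = 2835336.2719; denominator = Σ(nₕ−1) = 278.
s²ₚ = 2835336.2719/278 = 10199.051... → 10199.1.

10199.1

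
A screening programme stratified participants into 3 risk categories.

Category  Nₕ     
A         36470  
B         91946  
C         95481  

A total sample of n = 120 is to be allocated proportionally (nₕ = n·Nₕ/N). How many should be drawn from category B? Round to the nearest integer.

N = 36470 + 91946 + 95481 = 223897.
n_B = 120·91946/223897 = 49.279... → 49.

49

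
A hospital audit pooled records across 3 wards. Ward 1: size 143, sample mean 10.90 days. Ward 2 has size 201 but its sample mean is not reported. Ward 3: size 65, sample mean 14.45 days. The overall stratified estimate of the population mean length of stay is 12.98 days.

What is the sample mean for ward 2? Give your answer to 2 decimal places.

13.98

N = 143 + 201 + 65 = 409.
Overall total = μ·N = 12.98·409 = 5308.82.
Subtract the known strata: 143·10.90 + 65·14.45 = 2497.95.
Remaining total for ward 2: 5308.82 − 2497.95 = 2810.87.
Divide by its size: 2810.87 / 201 = 13.9844... → 13.98.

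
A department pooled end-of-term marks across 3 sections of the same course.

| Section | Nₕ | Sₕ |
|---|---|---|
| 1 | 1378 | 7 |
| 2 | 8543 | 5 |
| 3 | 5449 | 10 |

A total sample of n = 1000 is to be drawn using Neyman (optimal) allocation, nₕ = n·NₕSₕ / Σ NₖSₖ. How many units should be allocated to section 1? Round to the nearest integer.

90

Σ NₕSₕ = 1378·7 + 8543·5 + 5449·10 = 106851.
Share for 1: 9646/106851 = 0.09028.
n_1 = 1000 × 0.09028 = 90.275... → 90.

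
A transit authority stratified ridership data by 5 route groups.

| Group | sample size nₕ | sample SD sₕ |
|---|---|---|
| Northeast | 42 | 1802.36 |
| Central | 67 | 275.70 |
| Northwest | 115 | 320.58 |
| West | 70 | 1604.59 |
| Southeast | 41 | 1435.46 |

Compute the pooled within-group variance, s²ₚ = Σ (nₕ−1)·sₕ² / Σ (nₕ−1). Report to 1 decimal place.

Degrees of freedom: 41 + 66 + 114 + 69 + 40 = 330.
Σ(nₕ−1)sₕ² = 41·3248501.5696 + 66·76010.49 + 114·102771.5364 + 69·2574709.0681 + 40·2060545.4116 = 409997954.0061.
s²ₚ = 409997954.0061 / 330 = 1242418.042... → 1242418.0.

1242418.0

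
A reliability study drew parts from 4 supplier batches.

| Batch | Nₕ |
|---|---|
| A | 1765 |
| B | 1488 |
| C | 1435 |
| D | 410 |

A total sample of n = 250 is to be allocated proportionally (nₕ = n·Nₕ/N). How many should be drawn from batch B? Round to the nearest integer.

73

N = 1765 + 1488 + 1435 + 410 = 5098.
n_B = 250·1488/5098 = 72.970... → 73.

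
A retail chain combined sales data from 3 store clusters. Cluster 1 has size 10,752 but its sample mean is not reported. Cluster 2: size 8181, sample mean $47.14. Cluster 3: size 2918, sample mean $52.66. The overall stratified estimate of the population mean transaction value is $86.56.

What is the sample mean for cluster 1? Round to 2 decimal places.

125.75

N = 10752 + 8181 + 2918 = 21851.
Overall total = μ·N = 86.56·21851 = 1891422.56.
Subtract the known strata: 8181·47.14 + 2918·52.66 = 539314.22.
Remaining total for cluster 1: 1891422.56 − 539314.22 = 1352108.34.
Divide by its size: 1352108.34 / 10752 = 125.7541... → 125.75.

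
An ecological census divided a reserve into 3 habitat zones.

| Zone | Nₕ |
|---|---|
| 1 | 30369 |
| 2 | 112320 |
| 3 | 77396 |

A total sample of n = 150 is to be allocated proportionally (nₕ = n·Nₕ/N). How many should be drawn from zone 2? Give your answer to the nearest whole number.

N = 30369 + 112320 + 77396 = 220085.
n_2 = 150·112320/220085 = 76.552... → 77.

77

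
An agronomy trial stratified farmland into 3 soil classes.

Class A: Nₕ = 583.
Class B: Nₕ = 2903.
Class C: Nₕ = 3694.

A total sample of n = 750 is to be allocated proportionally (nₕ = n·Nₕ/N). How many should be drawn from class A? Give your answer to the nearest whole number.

61

Share of class A = 583/7180 = 0.08120.
Allocate 750 × 0.08120 = 60.898... → 61.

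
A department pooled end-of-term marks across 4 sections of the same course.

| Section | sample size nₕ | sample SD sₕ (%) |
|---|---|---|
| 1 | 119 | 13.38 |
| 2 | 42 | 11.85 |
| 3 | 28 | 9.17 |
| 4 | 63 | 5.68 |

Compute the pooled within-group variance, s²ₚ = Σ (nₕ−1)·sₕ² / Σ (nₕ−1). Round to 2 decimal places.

125.62

1: (119−1)·13.38² = 118·179.0244 = 21124.8792
2: (42−1)·11.85² = 41·140.4225 = 5757.3225
3: (28−1)·9.17² = 27·84.0889 = 2270.4003
4: (63−1)·5.68² = 62·32.2624 = 2000.2688
Numerator = 31152.8708; denominator = Σ(nₕ−1) = 248.
s²ₚ = 31152.8708/248 = 125.6164... → 125.62.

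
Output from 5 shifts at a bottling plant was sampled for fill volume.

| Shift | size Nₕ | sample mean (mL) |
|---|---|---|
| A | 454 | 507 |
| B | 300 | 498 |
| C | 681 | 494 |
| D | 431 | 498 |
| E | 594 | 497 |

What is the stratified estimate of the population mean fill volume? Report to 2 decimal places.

498.31

N = 2460; weights Wₕ = Nₕ/N = (0.1846, 0.1220, 0.2768, 0.1752, 0.2415).
x̄_st = Σ Wₕ·x̄ₕ = 0.1846·507 + 0.1220·498 + 0.2768·494 + 0.1752·498 + 0.2415·497 ≈ 498.3122...
→ 498.31.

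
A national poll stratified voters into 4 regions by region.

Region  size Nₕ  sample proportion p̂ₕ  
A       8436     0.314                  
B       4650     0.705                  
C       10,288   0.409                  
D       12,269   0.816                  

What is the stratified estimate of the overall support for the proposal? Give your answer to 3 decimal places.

N = 8436 + 4650 + 10288 + 12269 = 35643.
Overall proportion = Σ (Nₕ/N)·p̂ₕ.
Σ Nₕp̂ₕ = 2648.904 + 3278.25 + 4207.792 + 10011.504 = 20146.45.
20146.45 / 35643 = 0.56523... → 0.565.

0.565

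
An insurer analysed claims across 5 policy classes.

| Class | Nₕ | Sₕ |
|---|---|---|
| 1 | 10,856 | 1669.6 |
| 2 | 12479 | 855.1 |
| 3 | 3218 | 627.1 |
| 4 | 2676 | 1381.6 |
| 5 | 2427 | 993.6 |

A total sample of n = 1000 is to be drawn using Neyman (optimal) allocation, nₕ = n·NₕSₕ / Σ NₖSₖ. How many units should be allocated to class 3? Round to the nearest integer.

1: NₕSₕ = 10856·1669.6 = 18125177.6
2: NₕSₕ = 12479·855.1 = 10670792.9
3: NₕSₕ = 3218·627.1 = 2018007.8
4: NₕSₕ = 2676·1381.6 = 3697161.6
5: NₕSₕ = 2427·993.6 = 2411467.2
Σ NₕSₕ = 36922607.1.
n_3 = 1000·2018007.8/36922607.1 = 54.655... → 55.

55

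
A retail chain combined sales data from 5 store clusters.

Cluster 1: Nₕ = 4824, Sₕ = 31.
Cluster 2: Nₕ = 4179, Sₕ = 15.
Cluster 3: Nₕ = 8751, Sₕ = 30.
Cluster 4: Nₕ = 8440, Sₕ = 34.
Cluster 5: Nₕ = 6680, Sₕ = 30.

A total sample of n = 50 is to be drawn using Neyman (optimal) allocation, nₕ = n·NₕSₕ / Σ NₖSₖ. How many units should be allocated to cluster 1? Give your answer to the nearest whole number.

1: NₕSₕ = 4824·31 = 149544
2: NₕSₕ = 4179·15 = 62685
3: NₕSₕ = 8751·30 = 262530
4: NₕSₕ = 8440·34 = 286960
5: NₕSₕ = 6680·30 = 200400
Σ NₕSₕ = 962119.
n_1 = 50·149544/962119 = 7.772... → 8.

8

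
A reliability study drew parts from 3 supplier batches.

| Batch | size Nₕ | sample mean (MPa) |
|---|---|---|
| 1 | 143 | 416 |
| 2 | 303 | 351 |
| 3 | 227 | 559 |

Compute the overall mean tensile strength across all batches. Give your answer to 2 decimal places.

434.97

N = 673; weights Wₕ = Nₕ/N = (0.2125, 0.4502, 0.3373).
x̄_st = Σ Wₕ·x̄ₕ = 0.2125·416 + 0.4502·351 + 0.3373·559 ≈ 434.9688...
→ 434.97.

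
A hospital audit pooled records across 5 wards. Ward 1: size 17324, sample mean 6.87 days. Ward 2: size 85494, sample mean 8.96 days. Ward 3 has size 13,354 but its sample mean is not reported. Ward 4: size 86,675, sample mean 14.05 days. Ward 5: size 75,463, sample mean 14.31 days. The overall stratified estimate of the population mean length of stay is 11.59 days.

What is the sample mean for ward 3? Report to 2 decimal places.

3.21

Σ Nₕx̄ₕ = N·μ, so 13354·x̄_3 = 278310·11.59 − (17324·6.87 + 85494·8.96 + 86675·14.05 + 75463·14.31).
= 3225612.9 − 3182701.4 = 42911.5.
x̄_3 = 42911.5 / 13354 = 3.2134... → 3.21.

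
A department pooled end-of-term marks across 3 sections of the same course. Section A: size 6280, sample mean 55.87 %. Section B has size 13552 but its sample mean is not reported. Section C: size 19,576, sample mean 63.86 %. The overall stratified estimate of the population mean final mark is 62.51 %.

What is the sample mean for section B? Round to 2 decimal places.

N = 6280 + 13552 + 19576 = 39408.
Overall total = μ·N = 62.51·39408 = 2463394.08.
Subtract the known strata: 6280·55.87 + 19576·63.86 = 1600986.96.
Remaining total for section B: 2463394.08 − 1600986.96 = 862407.12.
Divide by its size: 862407.12 / 13552 = 63.6369... → 63.64.

63.64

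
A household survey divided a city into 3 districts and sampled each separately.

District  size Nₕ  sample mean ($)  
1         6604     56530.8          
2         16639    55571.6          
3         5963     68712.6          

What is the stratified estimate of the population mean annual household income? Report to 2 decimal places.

N = 29206; weights Wₕ = Nₕ/N = (0.2261, 0.5697, 0.2042).
x̄_st = Σ Wₕ·x̄ₕ = 0.2261·56530.8 + 0.5697·55571.6 + 0.2042·68712.6 ≈ 58471.4952...
→ 58471.50.

58471.50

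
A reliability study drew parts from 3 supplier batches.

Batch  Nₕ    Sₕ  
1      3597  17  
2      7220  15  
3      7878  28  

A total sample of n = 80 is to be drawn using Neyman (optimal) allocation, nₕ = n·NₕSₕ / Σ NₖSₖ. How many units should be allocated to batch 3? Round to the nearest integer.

Σ NₕSₕ = 3597·17 + 7220·15 + 7878·28 = 390033.
Share for 3: 220584/390033 = 0.56555.
n_3 = 80 × 0.56555 = 45.244... → 45.

45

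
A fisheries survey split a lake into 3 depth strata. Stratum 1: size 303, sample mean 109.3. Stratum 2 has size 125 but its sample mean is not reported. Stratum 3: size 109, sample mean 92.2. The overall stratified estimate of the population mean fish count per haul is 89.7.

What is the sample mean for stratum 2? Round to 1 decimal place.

40.0

Σ Nₕx̄ₕ = N·μ, so 125·x̄_2 = 537·89.7 − (303·109.3 + 109·92.2).
= 48168.9 − 43167.7 = 5001.2.
x̄_2 = 5001.2 / 125 = 40.010... → 40.0.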